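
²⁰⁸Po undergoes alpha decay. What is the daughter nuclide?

Pb-204

Alpha decay: mass number changes by -4, atomic number by -2.
A: 208 − 4 = 204; Z: 84 − 2 = 82.
Z = 82 is lead, so the daughter is ²⁰⁴Pb.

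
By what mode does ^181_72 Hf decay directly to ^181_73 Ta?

beta-minus decay

ΔA = 181 − 181 = 0; ΔZ = 73 − 72 = +1.
A is unchanged and Z rises by 1 — a neutron has become a proton (β⁻ decay).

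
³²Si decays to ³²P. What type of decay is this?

ΔA = 32 − 32 = 0; ΔZ = 15 − 14 = +1.
A is unchanged and Z rises by 1 — a neutron has become a proton (β⁻ decay).

beta-minus decay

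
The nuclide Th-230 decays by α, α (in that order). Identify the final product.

Rn-222

Start: (A, Z) = (230, 90).
After α: (226, 88).
After α: (222, 86).
Z = 86 is radon.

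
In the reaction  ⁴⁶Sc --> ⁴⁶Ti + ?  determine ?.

beta-minus particle

Conserve mass number: 46 = 46 + A, so A = 0.
Conserve atomic number: 21 = 22 + Z, so Z = -1.
A = 0 and Z = -1 is e⁻ — a beta-minus particle.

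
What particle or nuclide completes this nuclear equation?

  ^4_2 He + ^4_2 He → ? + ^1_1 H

Li-7

Conserve mass number: 4 + 4 = A + 1, so A = 7.
Conserve atomic number: 2 + 2 = Z + 1, so Z = 3.
Z = 3 is lithium, so the species is ^7_3 Li.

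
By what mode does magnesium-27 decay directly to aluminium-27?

beta-minus decay

ΔA = 27 − 27 = 0; ΔZ = 13 − 12 = +1.
A is unchanged and Z rises by 1 — a neutron has become a proton (β⁻ decay).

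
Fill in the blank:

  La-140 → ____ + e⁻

Ce-140

Conserve mass number: 140 = A + 0, so A = 140.
Conserve atomic number: 57 = Z − 1, so Z = 58.
Z = 58 is cerium, so the species is Ce-140.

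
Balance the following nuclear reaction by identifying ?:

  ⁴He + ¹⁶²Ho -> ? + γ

Conserve mass number: 4 + 162 = A + 0, so A = 166.
Conserve atomic number: 2 + 67 = Z + 0, so Z = 69.
Z = 69 is thulium, so the species is ¹⁶⁶Tm.

Tm-166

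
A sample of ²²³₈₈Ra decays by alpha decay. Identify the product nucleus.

Alpha decay: mass number changes by -4, atomic number by -2.
A: 223 − 4 = 219; Z: 88 − 2 = 86.
Z = 86 is radon, so the daughter is ²¹⁹₈₆Rn.

Rn-219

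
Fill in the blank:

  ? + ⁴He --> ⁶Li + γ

Conserve mass number: A + 4 = 6 + 0, so A = 2.
Conserve atomic number: Z + 2 = 3 + 0, so Z = 1.
A = 2 and Z = 1 is ²H — a deuteron.

deuteron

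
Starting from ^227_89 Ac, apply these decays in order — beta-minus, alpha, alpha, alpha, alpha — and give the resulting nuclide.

Pb-211

Start: (A, Z) = (227, 89).
After β⁻: (227, 90).
After α: (223, 88).
After α: (219, 86).
After α: (215, 84).
After α: (211, 82).
Z = 82 is lead.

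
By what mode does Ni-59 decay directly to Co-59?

beta-plus decay or electron capture

ΔA = 59 − 59 = 0; ΔZ = 27 − 28 = -1.
A is unchanged and Z drops by 1 — a proton has become a neutron (β⁺ emission or electron capture).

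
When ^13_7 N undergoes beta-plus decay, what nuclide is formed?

Beta-plus decay: mass number changes by +0, atomic number by -1.
A: 13 = 13; Z: 7 − 1 = 6.
Z = 6 is carbon, so the daughter is ^13_6 C.

C-13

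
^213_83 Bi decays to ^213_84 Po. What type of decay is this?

ΔA = 213 − 213 = 0; ΔZ = 84 − 83 = +1.
A is unchanged and Z rises by 1 — a neutron has become a proton (β⁻ decay).

beta-minus decay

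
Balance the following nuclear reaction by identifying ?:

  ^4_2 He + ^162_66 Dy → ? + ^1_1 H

Ho-165

Conserve mass number: 4 + 162 = A + 1, so A = 165.
Conserve atomic number: 2 + 66 = Z + 1, so Z = 67.
Z = 67 is holmium, so the species is ^165_67 Ho.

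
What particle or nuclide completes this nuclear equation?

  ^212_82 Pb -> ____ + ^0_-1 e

Conserve mass number: 212 = A + 0, so A = 212.
Conserve atomic number: 82 = Z − 1, so Z = 83.
Z = 83 is bismuth, so the species is ^212_83 Bi.

Bi-212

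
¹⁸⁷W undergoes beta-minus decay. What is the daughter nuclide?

Beta-minus decay: mass number changes by +0, atomic number by +1.
A: 187 = 187; Z: 74 + 1 = 75.
Z = 75 is rhenium, so the daughter is ¹⁸⁷Re.

Re-187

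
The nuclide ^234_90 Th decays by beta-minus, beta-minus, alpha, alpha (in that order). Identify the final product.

Start: (A, Z) = (234, 90).
After β⁻: (234, 91).
After β⁻: (234, 92).
After α: (230, 90).
After α: (226, 88).
Z = 88 is radium.

Ra-226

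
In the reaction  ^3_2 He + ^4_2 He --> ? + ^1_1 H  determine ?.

Li-6

Conserve mass number: 3 + 4 = A + 1, so A = 6.
Conserve atomic number: 2 + 2 = Z + 1, so Z = 3.
Z = 3 is lithium, so the species is ^6_3 Li.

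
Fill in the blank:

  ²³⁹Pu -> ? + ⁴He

Conserve mass number: 239 = A + 4, so A = 235.
Conserve atomic number: 94 = Z + 2, so Z = 92.
Z = 92 is uranium, so the species is ²³⁵U.

U-235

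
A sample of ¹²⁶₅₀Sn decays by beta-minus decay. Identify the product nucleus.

Sb-126

Beta-minus decay: mass number changes by +0, atomic number by +1.
A: 126 = 126; Z: 50 + 1 = 51.
Z = 51 is antimony, so the daughter is ¹²⁶₅₁Sb.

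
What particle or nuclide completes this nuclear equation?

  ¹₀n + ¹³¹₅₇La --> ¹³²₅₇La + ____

Conserve mass number: 1 + 131 = 132 + A, so A = 0.
Conserve atomic number: 0 + 57 = 57 + Z, so Z = 0.
A = 0 and Z = 0 is ⁰₀γ — a gamma ray.

gamma ray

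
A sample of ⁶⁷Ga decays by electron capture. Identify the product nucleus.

Zn-67

Electron capture: mass number changes by +0, atomic number by -1.
A: 67 = 67; Z: 31 − 1 = 30.
Z = 30 is zinc, so the daughter is ⁶⁷Zn.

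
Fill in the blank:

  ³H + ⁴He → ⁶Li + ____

neutron

Conserve mass number: 3 + 4 = 6 + A, so A = 1.
Conserve atomic number: 1 + 2 = 3 + Z, so Z = 0.
A = 1 and Z = 0 is ¹n — a neutron.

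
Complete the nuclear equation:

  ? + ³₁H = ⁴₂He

proton

Conserve mass number: A + 3 = 4, so A = 1.
Conserve atomic number: Z + 1 = 2, so Z = 1.
A = 1 and Z = 1 is ¹₁H — a proton.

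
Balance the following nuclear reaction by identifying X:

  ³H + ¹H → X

Conserve mass number: 3 + 1 = A, so A = 4.
Conserve atomic number: 1 + 1 = Z, so Z = 2.
A = 4 and Z = 2 is ⁴He — an alpha particle.

He-4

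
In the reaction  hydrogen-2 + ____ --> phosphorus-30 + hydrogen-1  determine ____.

P-29

Conserve mass number: 2 + A = 30 + 1, so A = 29.
Conserve atomic number: 1 + Z = 15 + 1, so Z = 15.
Z = 15 is phosphorus, so the species is phosphorus-29.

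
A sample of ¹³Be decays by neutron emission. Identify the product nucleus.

Be-12

Neutron emission: mass number changes by -1, atomic number by +0.
A: 13 − 1 = 12; Z: 4 = 4.
Z = 4 is beryllium, so the daughter is ¹²Be.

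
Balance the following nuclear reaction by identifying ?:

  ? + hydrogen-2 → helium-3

proton

Conserve mass number: A + 2 = 3, so A = 1.
Conserve atomic number: Z + 1 = 2, so Z = 1.
A = 1 and Z = 1 is hydrogen-1 — a proton.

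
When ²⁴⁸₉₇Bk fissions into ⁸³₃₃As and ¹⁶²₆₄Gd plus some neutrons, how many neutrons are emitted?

3

Conserve mass number: 248 = 83 + 162 + k, so k = 248 − 245 = 3.
Check atomic number: 97 = 33 + 64 + 0 = 97. ✓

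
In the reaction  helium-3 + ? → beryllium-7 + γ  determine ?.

Conserve mass number: 3 + A = 7 + 0, so A = 4.
Conserve atomic number: 2 + Z = 4 + 0, so Z = 2.
A = 4 and Z = 2 is helium-4 — an alpha particle.

alpha particle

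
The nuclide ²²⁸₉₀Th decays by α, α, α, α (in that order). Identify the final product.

Start: (A, Z) = (228, 90).
After α: (224, 88).
After α: (220, 86).
After α: (216, 84).
After α: (212, 82).
Z = 82 is lead.

Pb-212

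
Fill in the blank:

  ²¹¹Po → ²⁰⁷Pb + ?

alpha particle

Conserve mass number: 211 = 207 + A, so A = 4.
Conserve atomic number: 84 = 82 + Z, so Z = 2.
A = 4 and Z = 2 is ⁴He — an alpha particle.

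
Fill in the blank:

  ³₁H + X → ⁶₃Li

He-3

Conserve mass number: 3 + A = 6, so A = 3.
Conserve atomic number: 1 + Z = 3, so Z = 2.
Z = 2 is helium, so the species is ³₂He.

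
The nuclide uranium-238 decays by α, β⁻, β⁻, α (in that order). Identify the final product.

Start: (A, Z) = (238, 92).
After α: (234, 90).
After β⁻: (234, 91).
After β⁻: (234, 92).
After α: (230, 90).
Z = 90 is thorium.

Th-230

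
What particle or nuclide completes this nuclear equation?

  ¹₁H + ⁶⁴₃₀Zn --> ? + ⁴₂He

Cu-61

Conserve mass number: 1 + 64 = A + 4, so A = 61.
Conserve atomic number: 1 + 30 = Z + 2, so Z = 29.
Z = 29 is copper, so the species is ⁶¹₂₉Cu.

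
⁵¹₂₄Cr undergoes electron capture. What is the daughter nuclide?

V-51

Electron capture: mass number changes by +0, atomic number by -1.
A: 51 = 51; Z: 24 − 1 = 23.
Z = 23 is vanadium, so the daughter is ⁵¹₂₃V.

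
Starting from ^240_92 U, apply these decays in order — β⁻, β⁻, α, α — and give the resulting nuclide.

Start: (A, Z) = (240, 92).
After β⁻: (240, 93).
After β⁻: (240, 94).
After α: (236, 92).
After α: (232, 90).
Z = 90 is thorium.

Th-232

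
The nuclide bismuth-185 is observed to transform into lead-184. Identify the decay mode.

proton emission

ΔA = 184 − 185 = -1; ΔZ = 82 − 83 = -1.
A drops by 1 and Z drops by 1 — a proton was emitted.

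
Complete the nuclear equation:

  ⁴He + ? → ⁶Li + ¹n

triton

Conserve mass number: 4 + A = 6 + 1, so A = 3.
Conserve atomic number: 2 + Z = 3 + 0, so Z = 1.
A = 3 and Z = 1 is ³H — a triton.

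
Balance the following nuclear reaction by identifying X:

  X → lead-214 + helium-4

Po-218

Conserve mass number: A = 214 + 4, so A = 218.
Conserve atomic number: Z = 82 + 2, so Z = 84.
Z = 84 is polonium, so the species is polonium-218.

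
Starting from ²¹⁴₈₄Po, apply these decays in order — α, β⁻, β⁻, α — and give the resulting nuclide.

Pb-206

Start: (A, Z) = (214, 84).
After α: (210, 82).
After β⁻: (210, 83).
After β⁻: (210, 84).
After α: (206, 82).
Z = 82 is lead.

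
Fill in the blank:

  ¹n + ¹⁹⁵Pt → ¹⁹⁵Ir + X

proton

Conserve mass number: 1 + 195 = 195 + A, so A = 1.
Conserve atomic number: 0 + 78 = 77 + Z, so Z = 1.
A = 1 and Z = 1 is ¹H — a proton.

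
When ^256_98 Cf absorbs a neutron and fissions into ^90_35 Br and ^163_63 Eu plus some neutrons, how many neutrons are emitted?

4

Conserve mass number: 257 = 90 + 163 + k, so k = 257 − 253 = 4.
Check atomic number: 98 = 35 + 63 + 0 = 98. ✓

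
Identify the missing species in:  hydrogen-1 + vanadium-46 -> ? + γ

Cr-47

Conserve mass number: 1 + 46 = A + 0, so A = 47.
Conserve atomic number: 1 + 23 = Z + 0, so Z = 24.
Z = 24 is chromium, so the species is chromium-47.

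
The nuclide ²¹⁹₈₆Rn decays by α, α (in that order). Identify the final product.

Pb-211

Start: (A, Z) = (219, 86).
After α: (215, 84).
After α: (211, 82).
Z = 82 is lead.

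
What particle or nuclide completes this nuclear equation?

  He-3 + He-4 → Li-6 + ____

proton

Conserve mass number: 3 + 4 = 6 + A, so A = 1.
Conserve atomic number: 2 + 2 = 3 + Z, so Z = 1.
A = 1 and Z = 1 is H-1 — a proton.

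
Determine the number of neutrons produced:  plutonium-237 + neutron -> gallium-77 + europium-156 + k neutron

5

Conserve mass number: 238 = 77 + 156 + k, so k = 238 − 233 = 5.
Check atomic number: 94 = 31 + 63 + 0 = 94. ✓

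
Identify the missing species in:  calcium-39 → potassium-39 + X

positron

Conserve mass number: 39 = 39 + A, so A = 0.
Conserve atomic number: 20 = 19 + Z, so Z = 1.
A = 0 and Z = 1 is e⁺ — a positron.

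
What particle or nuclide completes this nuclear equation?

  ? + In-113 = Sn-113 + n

Conserve mass number: A + 113 = 113 + 1, so A = 1.
Conserve atomic number: Z + 49 = 50 + 0, so Z = 1.
A = 1 and Z = 1 is H-1 — a proton.

proton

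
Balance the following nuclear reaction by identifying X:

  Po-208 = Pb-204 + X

alpha particle

Conserve mass number: 208 = 204 + A, so A = 4.
Conserve atomic number: 84 = 82 + Z, so Z = 2.
A = 4 and Z = 2 is He-4 — an alpha particle.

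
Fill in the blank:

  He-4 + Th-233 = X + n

U-236

Conserve mass number: 4 + 233 = A + 1, so A = 236.
Conserve atomic number: 2 + 90 = Z + 0, so Z = 92.
Z = 92 is uranium, so the species is U-236.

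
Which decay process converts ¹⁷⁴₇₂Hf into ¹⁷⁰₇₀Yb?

ΔA = 170 − 174 = -4; ΔZ = 70 − 72 = -2.
A drops by 4 and Z drops by 2 — the signature of alpha emission.

alpha decay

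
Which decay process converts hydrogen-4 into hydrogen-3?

neutron emission

ΔA = 3 − 4 = -1; ΔZ = 1 − 1 = +0.
A drops by 1 with Z unchanged — a neutron was emitted.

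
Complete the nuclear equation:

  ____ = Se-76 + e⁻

Conserve mass number: A = 76 + 0, so A = 76.
Conserve atomic number: Z = 34 − 1, so Z = 33.
Z = 33 is arsenic, so the species is As-76.

As-76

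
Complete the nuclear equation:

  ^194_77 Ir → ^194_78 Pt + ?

Conserve mass number: 194 = 194 + A, so A = 0.
Conserve atomic number: 77 = 78 + Z, so Z = -1.
A = 0 and Z = -1 is ^0_-1 e — a beta-minus particle.

beta-minus particle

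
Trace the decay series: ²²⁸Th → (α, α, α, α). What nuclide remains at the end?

Pb-212

Start: (A, Z) = (228, 90).
After α: (224, 88).
After α: (220, 86).
After α: (216, 84).
After α: (212, 82).
Z = 82 is lead.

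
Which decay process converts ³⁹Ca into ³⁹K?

ΔA = 39 − 39 = 0; ΔZ = 19 − 20 = -1.
A is unchanged and Z drops by 1 — a proton has become a neutron (β⁺ emission or electron capture).

beta-plus decay or electron capture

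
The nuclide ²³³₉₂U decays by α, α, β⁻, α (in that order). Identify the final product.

Fr-221

Start: (A, Z) = (233, 92).
After α: (229, 90).
After α: (225, 88).
After β⁻: (225, 89).
After α: (221, 87).
Z = 87 is francium.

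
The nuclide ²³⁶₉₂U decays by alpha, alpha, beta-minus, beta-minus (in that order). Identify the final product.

Start: (A, Z) = (236, 92).
After α: (232, 90).
After α: (228, 88).
After β⁻: (228, 89).
After β⁻: (228, 90).
Z = 90 is thorium.

Th-228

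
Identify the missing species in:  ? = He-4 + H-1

Conserve mass number: A = 4 + 1, so A = 5.
Conserve atomic number: Z = 2 + 1, so Z = 3.
Z = 3 is lithium, so the species is Li-5.

Li-5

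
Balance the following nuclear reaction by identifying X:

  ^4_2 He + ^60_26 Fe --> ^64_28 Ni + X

Conserve mass number: 4 + 60 = 64 + A, so A = 0.
Conserve atomic number: 2 + 26 = 28 + Z, so Z = 0.
A = 0 and Z = 0 is ^0_0 γ — a gamma ray.

gamma ray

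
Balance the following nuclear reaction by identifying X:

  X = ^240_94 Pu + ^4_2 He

Conserve mass number: A = 240 + 4, so A = 244.
Conserve atomic number: Z = 94 + 2, so Z = 96.
Z = 96 is curium, so the species is ^244_96 Cm.

Cm-244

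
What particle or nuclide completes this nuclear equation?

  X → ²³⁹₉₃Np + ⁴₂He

Conserve mass number: A = 239 + 4, so A = 243.
Conserve atomic number: Z = 93 + 2, so Z = 95.
Z = 95 is americium, so the species is ²⁴³₉₅Am.

Am-243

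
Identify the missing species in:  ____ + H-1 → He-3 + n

Conserve mass number: A + 1 = 3 + 1, so A = 3.
Conserve atomic number: Z + 1 = 2 + 0, so Z = 1.
A = 3 and Z = 1 is H-3 — a triton.

triton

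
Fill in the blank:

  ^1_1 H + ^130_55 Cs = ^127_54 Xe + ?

Conserve mass number: 1 + 130 = 127 + A, so A = 4.
Conserve atomic number: 1 + 55 = 54 + Z, so Z = 2.
A = 4 and Z = 2 is ^4_2 He — an alpha particle.

alpha particle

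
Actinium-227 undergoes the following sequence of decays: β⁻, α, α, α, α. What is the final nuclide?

Start: (A, Z) = (227, 89).
After β⁻: (227, 90).
After α: (223, 88).
After α: (219, 86).
After α: (215, 84).
After α: (211, 82).
Z = 82 is lead.

Pb-211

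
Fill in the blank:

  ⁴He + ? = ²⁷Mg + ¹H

Na-24

Conserve mass number: 4 + A = 27 + 1, so A = 24.
Conserve atomic number: 2 + Z = 12 + 1, so Z = 11.
Z = 11 is sodium, so the species is ²⁴Na.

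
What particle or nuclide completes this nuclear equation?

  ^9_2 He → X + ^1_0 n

He-8

Conserve mass number: 9 = A + 1, so A = 8.
Conserve atomic number: 2 = Z + 0, so Z = 2.
Z = 2 is helium, so the species is ^8_2 He.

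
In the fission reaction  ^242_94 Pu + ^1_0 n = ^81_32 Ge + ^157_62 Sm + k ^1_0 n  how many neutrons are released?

5

Conserve mass number: 243 = 81 + 157 + k, so k = 243 − 238 = 5.
Check atomic number: 94 = 32 + 62 + 0 = 94. ✓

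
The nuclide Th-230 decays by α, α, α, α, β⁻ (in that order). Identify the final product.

Bi-214

Start: (A, Z) = (230, 90).
After α: (226, 88).
After α: (222, 86).
After α: (218, 84).
After α: (214, 82).
After β⁻: (214, 83).
Z = 83 is bismuth.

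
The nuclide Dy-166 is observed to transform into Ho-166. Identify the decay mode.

beta-minus decay

ΔA = 166 − 166 = 0; ΔZ = 67 − 66 = +1.
A is unchanged and Z rises by 1 — a neutron has become a proton (β⁻ decay).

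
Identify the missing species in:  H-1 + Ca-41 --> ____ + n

Conserve mass number: 1 + 41 = A + 1, so A = 41.
Conserve atomic number: 1 + 20 = Z + 0, so Z = 21.
Z = 21 is scandium, so the species is Sc-41.

Sc-41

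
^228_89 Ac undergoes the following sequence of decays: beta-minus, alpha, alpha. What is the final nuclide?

Rn-220

Start: (A, Z) = (228, 89).
After β⁻: (228, 90).
After α: (224, 88).
After α: (220, 86).
Z = 86 is radon.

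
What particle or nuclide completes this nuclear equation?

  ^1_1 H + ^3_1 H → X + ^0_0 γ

He-4

Conserve mass number: 1 + 3 = A + 0, so A = 4.
Conserve atomic number: 1 + 1 = Z + 0, so Z = 2.
A = 4 and Z = 2 is ^4_2 He — an alpha particle.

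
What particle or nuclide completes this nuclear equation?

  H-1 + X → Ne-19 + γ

F-18

Conserve mass number: 1 + A = 19 + 0, so A = 18.
Conserve atomic number: 1 + Z = 10 + 0, so Z = 9.
Z = 9 is fluorine, so the species is F-18.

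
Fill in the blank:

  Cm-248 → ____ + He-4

Conserve mass number: 248 = A + 4, so A = 244.
Conserve atomic number: 96 = Z + 2, so Z = 94.
Z = 94 is plutonium, so the species is Pu-244.

Pu-244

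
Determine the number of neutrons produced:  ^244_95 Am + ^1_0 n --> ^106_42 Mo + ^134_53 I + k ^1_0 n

Conserve mass number: 245 = 106 + 134 + k, so k = 245 − 240 = 5.
Check atomic number: 95 = 42 + 53 + 0 = 95. ✓

5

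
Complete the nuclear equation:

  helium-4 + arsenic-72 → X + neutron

Br-75

Conserve mass number: 4 + 72 = A + 1, so A = 75.
Conserve atomic number: 2 + 33 = Z + 0, so Z = 35.
Z = 35 is bromine, so the species is bromine-75.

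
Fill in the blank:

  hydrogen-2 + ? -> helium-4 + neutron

Conserve mass number: 2 + A = 4 + 1, so A = 3.
Conserve atomic number: 1 + Z = 2 + 0, so Z = 1.
A = 3 and Z = 1 is hydrogen-3 — a triton.

triton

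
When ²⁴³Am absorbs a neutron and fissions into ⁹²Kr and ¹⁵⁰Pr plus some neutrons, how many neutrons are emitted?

Conserve mass number: 244 = 92 + 150 + k, so k = 244 − 242 = 2.
Check atomic number: 95 = 36 + 59 + 0 = 95. ✓

2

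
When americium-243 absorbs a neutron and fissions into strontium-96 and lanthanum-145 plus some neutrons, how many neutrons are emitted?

Conserve mass number: 244 = 96 + 145 + k, so k = 244 − 241 = 3.
Check atomic number: 95 = 38 + 57 + 0 = 95. ✓

3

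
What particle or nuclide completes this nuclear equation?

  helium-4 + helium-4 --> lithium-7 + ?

proton

Conserve mass number: 4 + 4 = 7 + A, so A = 1.
Conserve atomic number: 2 + 2 = 3 + Z, so Z = 1.
A = 1 and Z = 1 is hydrogen-1 — a proton.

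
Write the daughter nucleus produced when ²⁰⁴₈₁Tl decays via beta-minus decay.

Beta-minus decay: mass number changes by +0, atomic number by +1.
A: 204 = 204; Z: 81 + 1 = 82.
Z = 82 is lead, so the daughter is ²⁰⁴₈₂Pb.

Pb-204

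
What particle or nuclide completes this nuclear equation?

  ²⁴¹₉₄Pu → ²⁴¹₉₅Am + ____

Conserve mass number: 241 = 241 + A, so A = 0.
Conserve atomic number: 94 = 95 + Z, so Z = -1.
A = 0 and Z = -1 is ⁰₋₁e — a beta-minus particle.

beta-minus particle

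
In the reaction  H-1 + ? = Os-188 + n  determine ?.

Re-188

Conserve mass number: 1 + A = 188 + 1, so A = 188.
Conserve atomic number: 1 + Z = 76 + 0, so Z = 75.
Z = 75 is rhenium, so the species is Re-188.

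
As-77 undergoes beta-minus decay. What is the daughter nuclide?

Beta-minus decay: mass number changes by +0, atomic number by +1.
A: 77 = 77; Z: 33 + 1 = 34.
Z = 34 is selenium, so the daughter is Se-77.

Se-77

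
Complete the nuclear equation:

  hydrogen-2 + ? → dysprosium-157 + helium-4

Conserve mass number: 2 + A = 157 + 4, so A = 159.
Conserve atomic number: 1 + Z = 66 + 2, so Z = 67.
Z = 67 is holmium, so the species is holmium-159.

Ho-159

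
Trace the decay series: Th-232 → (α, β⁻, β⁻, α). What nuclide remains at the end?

Start: (A, Z) = (232, 90).
After α: (228, 88).
After β⁻: (228, 89).
After β⁻: (228, 90).
After α: (224, 88).
Z = 88 is radium.

Ra-224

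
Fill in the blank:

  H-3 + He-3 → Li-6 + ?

gamma ray

Conserve mass number: 3 + 3 = 6 + A, so A = 0.
Conserve atomic number: 1 + 2 = 3 + Z, so Z = 0.
A = 0 and Z = 0 is γ — a gamma ray.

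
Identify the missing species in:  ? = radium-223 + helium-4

Conserve mass number: A = 223 + 4, so A = 227.
Conserve atomic number: Z = 88 + 2, so Z = 90.
Z = 90 is thorium, so the species is thorium-227.

Th-227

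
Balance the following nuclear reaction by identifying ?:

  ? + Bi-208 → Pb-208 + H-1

neutron

Conserve mass number: A + 208 = 208 + 1, so A = 1.
Conserve atomic number: Z + 83 = 82 + 1, so Z = 0.
A = 1 and Z = 0 is n — a neutron.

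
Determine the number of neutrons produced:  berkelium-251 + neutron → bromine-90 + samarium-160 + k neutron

2

Conserve mass number: 252 = 90 + 160 + k, so k = 252 − 250 = 2.
Check atomic number: 97 = 35 + 62 + 0 = 97. ✓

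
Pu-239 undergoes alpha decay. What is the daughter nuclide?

U-235

Alpha decay: mass number changes by -4, atomic number by -2.
A: 239 − 4 = 235; Z: 94 − 2 = 92.
Z = 92 is uranium, so the daughter is U-235.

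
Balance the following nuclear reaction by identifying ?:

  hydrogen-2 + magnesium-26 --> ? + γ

Al-28

Conserve mass number: 2 + 26 = A + 0, so A = 28.
Conserve atomic number: 1 + 12 = Z + 0, so Z = 13.
Z = 13 is aluminium, so the species is aluminium-28.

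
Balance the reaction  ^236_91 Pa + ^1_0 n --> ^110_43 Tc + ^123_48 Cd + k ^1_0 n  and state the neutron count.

Conserve mass number: 237 = 110 + 123 + k, so k = 237 − 233 = 4.
Check atomic number: 91 = 43 + 48 + 0 = 91. ✓

4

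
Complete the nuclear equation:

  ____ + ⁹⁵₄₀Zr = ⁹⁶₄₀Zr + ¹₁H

deuteron

Conserve mass number: A + 95 = 96 + 1, so A = 2.
Conserve atomic number: Z + 40 = 40 + 1, so Z = 1.
A = 2 and Z = 1 is ²₁H — a deuteron.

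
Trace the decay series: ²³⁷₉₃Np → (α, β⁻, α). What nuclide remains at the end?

Start: (A, Z) = (237, 93).
After α: (233, 91).
After β⁻: (233, 92).
After α: (229, 90).
Z = 90 is thorium.

Th-229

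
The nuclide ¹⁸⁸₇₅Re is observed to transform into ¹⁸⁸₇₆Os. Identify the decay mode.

ΔA = 188 − 188 = 0; ΔZ = 76 − 75 = +1.
A is unchanged and Z rises by 1 — a neutron has become a proton (β⁻ decay).

beta-minus decay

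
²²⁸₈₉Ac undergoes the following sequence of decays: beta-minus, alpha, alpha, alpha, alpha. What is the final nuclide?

Pb-212

Start: (A, Z) = (228, 89).
After β⁻: (228, 90).
After α: (224, 88).
After α: (220, 86).
After α: (216, 84).
After α: (212, 82).
Z = 82 is lead.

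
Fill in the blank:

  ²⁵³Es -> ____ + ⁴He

Conserve mass number: 253 = A + 4, so A = 249.
Conserve atomic number: 99 = Z + 2, so Z = 97.
Z = 97 is berkelium, so the species is ²⁴⁹Bk.

Bk-249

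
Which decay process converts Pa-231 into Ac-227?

alpha decay

ΔA = 227 − 231 = -4; ΔZ = 89 − 91 = -2.
A drops by 4 and Z drops by 2 — the signature of alpha emission.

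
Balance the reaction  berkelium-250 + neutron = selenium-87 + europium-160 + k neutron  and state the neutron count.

Conserve mass number: 251 = 87 + 160 + k, so k = 251 − 247 = 4.
Check atomic number: 97 = 34 + 63 + 0 = 97. ✓

4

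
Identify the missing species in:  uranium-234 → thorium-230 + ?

alpha particle

Conserve mass number: 234 = 230 + A, so A = 4.
Conserve atomic number: 92 = 90 + Z, so Z = 2.
A = 4 and Z = 2 is helium-4 — an alpha particle.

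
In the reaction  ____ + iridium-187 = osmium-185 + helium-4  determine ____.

deuteron

Conserve mass number: A + 187 = 185 + 4, so A = 2.
Conserve atomic number: Z + 77 = 76 + 2, so Z = 1.
A = 2 and Z = 1 is hydrogen-2 — a deuteron.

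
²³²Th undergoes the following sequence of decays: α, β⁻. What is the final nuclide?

Start: (A, Z) = (232, 90).
After α: (228, 88).
After β⁻: (228, 89).
Z = 89 is actinium.

Ac-228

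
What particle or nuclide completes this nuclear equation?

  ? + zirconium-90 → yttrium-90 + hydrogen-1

Conserve mass number: A + 90 = 90 + 1, so A = 1.
Conserve atomic number: Z + 40 = 39 + 1, so Z = 0.
A = 1 and Z = 0 is neutron — a neutron.

neutron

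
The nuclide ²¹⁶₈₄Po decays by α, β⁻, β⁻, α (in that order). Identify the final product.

Pb-208

Start: (A, Z) = (216, 84).
After α: (212, 82).
After β⁻: (212, 83).
After β⁻: (212, 84).
After α: (208, 82).
Z = 82 is lead.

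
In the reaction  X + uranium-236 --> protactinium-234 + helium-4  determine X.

deuteron

Conserve mass number: A + 236 = 234 + 4, so A = 2.
Conserve atomic number: Z + 92 = 91 + 2, so Z = 1.
A = 2 and Z = 1 is hydrogen-2 — a deuteron.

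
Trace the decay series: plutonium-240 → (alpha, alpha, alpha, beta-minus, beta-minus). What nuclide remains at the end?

Th-228

Start: (A, Z) = (240, 94).
After α: (236, 92).
After α: (232, 90).
After α: (228, 88).
After β⁻: (228, 89).
After β⁻: (228, 90).
Z = 90 is thorium.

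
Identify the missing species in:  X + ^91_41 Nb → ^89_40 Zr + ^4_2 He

Conserve mass number: A + 91 = 89 + 4, so A = 2.
Conserve atomic number: Z + 41 = 40 + 2, so Z = 1.
A = 2 and Z = 1 is ^2_1 H — a deuteron.

deuteron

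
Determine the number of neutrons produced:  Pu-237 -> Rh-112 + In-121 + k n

4

Conserve mass number: 237 = 112 + 121 + k, so k = 237 − 233 = 4.
Check atomic number: 94 = 45 + 49 + 0 = 94. ✓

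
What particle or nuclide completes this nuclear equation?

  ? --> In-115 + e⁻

Cd-115

Conserve mass number: A = 115 + 0, so A = 115.
Conserve atomic number: Z = 49 − 1, so Z = 48.
Z = 48 is cadmium, so the species is Cd-115.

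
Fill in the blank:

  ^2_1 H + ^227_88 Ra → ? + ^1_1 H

Conserve mass number: 2 + 227 = A + 1, so A = 228.
Conserve atomic number: 1 + 88 = Z + 1, so Z = 88.
Z = 88 is radium, so the species is ^228_88 Ra.

Ra-228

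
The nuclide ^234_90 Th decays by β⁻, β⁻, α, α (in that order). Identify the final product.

Start: (A, Z) = (234, 90).
After β⁻: (234, 91).
After β⁻: (234, 92).
After α: (230, 90).
After α: (226, 88).
Z = 88 is radium.

Ra-226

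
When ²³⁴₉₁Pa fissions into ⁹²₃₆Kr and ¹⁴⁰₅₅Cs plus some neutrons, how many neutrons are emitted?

2

Conserve mass number: 234 = 92 + 140 + k, so k = 234 − 232 = 2.
Check atomic number: 91 = 36 + 55 + 0 = 91. ✓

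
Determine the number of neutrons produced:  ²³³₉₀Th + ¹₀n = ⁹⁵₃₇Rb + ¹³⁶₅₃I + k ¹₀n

Conserve mass number: 234 = 95 + 136 + k, so k = 234 − 231 = 3.
Check atomic number: 90 = 37 + 53 + 0 = 90. ✓

3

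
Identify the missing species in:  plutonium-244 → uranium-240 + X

Conserve mass number: 244 = 240 + A, so A = 4.
Conserve atomic number: 94 = 92 + Z, so Z = 2.
A = 4 and Z = 2 is helium-4 — an alpha particle.

alpha particle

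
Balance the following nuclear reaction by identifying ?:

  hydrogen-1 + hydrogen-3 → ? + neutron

He-3

Conserve mass number: 1 + 3 = A + 1, so A = 3.
Conserve atomic number: 1 + 1 = Z + 0, so Z = 2.
Z = 2 is helium, so the species is helium-3.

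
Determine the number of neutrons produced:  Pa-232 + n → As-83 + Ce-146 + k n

4

Conserve mass number: 233 = 83 + 146 + k, so k = 233 − 229 = 4.
Check atomic number: 91 = 33 + 58 + 0 = 91. ✓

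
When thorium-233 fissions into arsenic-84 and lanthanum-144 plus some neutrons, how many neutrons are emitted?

Conserve mass number: 233 = 84 + 144 + k, so k = 233 − 228 = 5.
Check atomic number: 90 = 33 + 57 + 0 = 90. ✓

5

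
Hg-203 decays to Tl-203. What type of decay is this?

beta-minus decay

ΔA = 203 − 203 = 0; ΔZ = 81 − 80 = +1.
A is unchanged and Z rises by 1 — a neutron has become a proton (β⁻ decay).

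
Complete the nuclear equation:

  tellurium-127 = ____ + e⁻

Conserve mass number: 127 = A + 0, so A = 127.
Conserve atomic number: 52 = Z − 1, so Z = 53.
Z = 53 is iodine, so the species is iodine-127.

I-127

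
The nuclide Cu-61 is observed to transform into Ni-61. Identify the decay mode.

ΔA = 61 − 61 = 0; ΔZ = 28 − 29 = -1.
A is unchanged and Z drops by 1 — a proton has become a neutron (β⁺ emission or electron capture).

beta-plus decay or electron capture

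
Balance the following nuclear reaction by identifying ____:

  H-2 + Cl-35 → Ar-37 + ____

gamma ray

Conserve mass number: 2 + 35 = 37 + A, so A = 0.
Conserve atomic number: 1 + 17 = 18 + Z, so Z = 0.
A = 0 and Z = 0 is γ — a gamma ray.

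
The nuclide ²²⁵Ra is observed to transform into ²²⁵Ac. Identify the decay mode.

beta-minus decay

ΔA = 225 − 225 = 0; ΔZ = 89 − 88 = +1.
A is unchanged and Z rises by 1 — a neutron has become a proton (β⁻ decay).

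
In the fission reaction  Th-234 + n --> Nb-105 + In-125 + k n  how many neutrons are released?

5

Conserve mass number: 235 = 105 + 125 + k, so k = 235 − 230 = 5.
Check atomic number: 90 = 41 + 49 + 0 = 90. ✓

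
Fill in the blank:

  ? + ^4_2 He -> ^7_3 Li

triton

Conserve mass number: A + 4 = 7, so A = 3.
Conserve atomic number: Z + 2 = 3, so Z = 1.
A = 3 and Z = 1 is ^3_1 H — a triton.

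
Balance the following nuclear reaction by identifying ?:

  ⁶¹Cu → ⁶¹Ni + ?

positron

Conserve mass number: 61 = 61 + A, so A = 0.
Conserve atomic number: 29 = 28 + Z, so Z = 1.
A = 0 and Z = 1 is e⁺ — a positron.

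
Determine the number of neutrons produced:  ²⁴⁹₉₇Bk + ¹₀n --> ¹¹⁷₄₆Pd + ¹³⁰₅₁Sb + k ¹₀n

Conserve mass number: 250 = 117 + 130 + k, so k = 250 − 247 = 3.
Check atomic number: 97 = 46 + 51 + 0 = 97. ✓

3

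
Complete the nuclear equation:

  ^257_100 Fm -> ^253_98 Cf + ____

Conserve mass number: 257 = 253 + A, so A = 4.
Conserve atomic number: 100 = 98 + Z, so Z = 2.
A = 4 and Z = 2 is ^4_2 He — an alpha particle.

alpha particle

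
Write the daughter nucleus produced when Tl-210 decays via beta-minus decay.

Beta-minus decay: mass number changes by +0, atomic number by +1.
A: 210 = 210; Z: 81 + 1 = 82.
Z = 82 is lead, so the daughter is Pb-210.

Pb-210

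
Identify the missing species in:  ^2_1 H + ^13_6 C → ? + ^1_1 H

C-14

Conserve mass number: 2 + 13 = A + 1, so A = 14.
Conserve atomic number: 1 + 6 = Z + 1, so Z = 6.
Z = 6 is carbon, so the species is ^14_6 C.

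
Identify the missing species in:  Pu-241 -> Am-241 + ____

beta-minus particle

Conserve mass number: 241 = 241 + A, so A = 0.
Conserve atomic number: 94 = 95 + Z, so Z = -1.
A = 0 and Z = -1 is e⁻ — a beta-minus particle.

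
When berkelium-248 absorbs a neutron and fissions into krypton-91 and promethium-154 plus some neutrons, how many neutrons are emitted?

Conserve mass number: 249 = 91 + 154 + k, so k = 249 − 245 = 4.
Check atomic number: 97 = 36 + 61 + 0 = 97. ✓

4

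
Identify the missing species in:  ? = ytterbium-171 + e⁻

Tm-171

Conserve mass number: A = 171 + 0, so A = 171.
Conserve atomic number: Z = 70 − 1, so Z = 69.
Z = 69 is thulium, so the species is thulium-171.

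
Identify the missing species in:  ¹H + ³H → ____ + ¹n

Conserve mass number: 1 + 3 = A + 1, so A = 3.
Conserve atomic number: 1 + 1 = Z + 0, so Z = 2.
Z = 2 is helium, so the species is ³He.

He-3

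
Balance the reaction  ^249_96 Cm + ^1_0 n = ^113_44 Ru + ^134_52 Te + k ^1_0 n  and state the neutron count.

Conserve mass number: 250 = 113 + 134 + k, so k = 250 − 247 = 3.
Check atomic number: 96 = 44 + 52 + 0 = 96. ✓

3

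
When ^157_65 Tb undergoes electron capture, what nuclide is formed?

Electron capture: mass number changes by +0, atomic number by -1.
A: 157 = 157; Z: 65 − 1 = 64.
Z = 64 is gadolinium, so the daughter is ^157_64 Gd.

Gd-157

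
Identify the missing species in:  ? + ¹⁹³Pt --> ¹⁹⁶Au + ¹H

Conserve mass number: A + 193 = 196 + 1, so A = 4.
Conserve atomic number: Z + 78 = 79 + 1, so Z = 2.
A = 4 and Z = 2 is ⁴He — an alpha particle.

alpha particle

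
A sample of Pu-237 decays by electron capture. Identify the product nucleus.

Electron capture: mass number changes by +0, atomic number by -1.
A: 237 = 237; Z: 94 − 1 = 93.
Z = 93 is neptunium, so the daughter is Np-237.

Np-237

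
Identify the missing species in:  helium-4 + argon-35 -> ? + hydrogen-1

K-38

Conserve mass number: 4 + 35 = A + 1, so A = 38.
Conserve atomic number: 2 + 18 = Z + 1, so Z = 19.
Z = 19 is potassium, so the species is potassium-38.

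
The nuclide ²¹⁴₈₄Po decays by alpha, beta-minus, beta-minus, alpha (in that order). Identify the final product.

Pb-206

Start: (A, Z) = (214, 84).
After α: (210, 82).
After β⁻: (210, 83).
After β⁻: (210, 84).
After α: (206, 82).
Z = 82 is lead.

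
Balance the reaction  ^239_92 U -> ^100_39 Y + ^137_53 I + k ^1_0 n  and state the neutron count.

Conserve mass number: 239 = 100 + 137 + k, so k = 239 − 237 = 2.
Check atomic number: 92 = 39 + 53 + 0 = 92. ✓

2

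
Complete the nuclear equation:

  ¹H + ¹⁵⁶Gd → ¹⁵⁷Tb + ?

gamma ray

Conserve mass number: 1 + 156 = 157 + A, so A = 0.
Conserve atomic number: 1 + 64 = 65 + Z, so Z = 0.
A = 0 and Z = 0 is γ — a gamma ray.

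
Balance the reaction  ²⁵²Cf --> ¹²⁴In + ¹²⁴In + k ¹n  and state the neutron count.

Conserve mass number: 252 = 124 + 124 + k, so k = 252 − 248 = 4.
Check atomic number: 98 = 49 + 49 + 0 = 98. ✓

4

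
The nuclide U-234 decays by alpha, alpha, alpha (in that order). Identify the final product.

Start: (A, Z) = (234, 92).
After α: (230, 90).
After α: (226, 88).
After α: (222, 86).
Z = 86 is radon.

Rn-222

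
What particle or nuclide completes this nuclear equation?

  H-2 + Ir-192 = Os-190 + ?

alpha particle

Conserve mass number: 2 + 192 = 190 + A, so A = 4.
Conserve atomic number: 1 + 77 = 76 + Z, so Z = 2.
A = 4 and Z = 2 is He-4 — an alpha particle.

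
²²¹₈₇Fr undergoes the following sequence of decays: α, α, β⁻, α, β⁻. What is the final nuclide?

Bi-209

Start: (A, Z) = (221, 87).
After α: (217, 85).
After α: (213, 83).
After β⁻: (213, 84).
After α: (209, 82).
After β⁻: (209, 83).
Z = 83 is bismuth.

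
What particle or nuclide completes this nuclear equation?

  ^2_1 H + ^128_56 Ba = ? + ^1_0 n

La-129

Conserve mass number: 2 + 128 = A + 1, so A = 129.
Conserve atomic number: 1 + 56 = Z + 0, so Z = 57.
Z = 57 is lanthanum, so the species is ^129_57 La.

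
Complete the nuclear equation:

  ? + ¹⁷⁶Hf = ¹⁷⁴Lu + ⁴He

deuteron

Conserve mass number: A + 176 = 174 + 4, so A = 2.
Conserve atomic number: Z + 72 = 71 + 2, so Z = 1.
A = 2 and Z = 1 is ²H — a deuteron.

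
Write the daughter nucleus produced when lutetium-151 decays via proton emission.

Yb-150

Proton emission: mass number changes by -1, atomic number by -1.
A: 151 − 1 = 150; Z: 71 − 1 = 70.
Z = 70 is ytterbium, so the daughter is ytterbium-150.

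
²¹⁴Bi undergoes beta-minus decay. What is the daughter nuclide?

Po-214

Beta-minus decay: mass number changes by +0, atomic number by +1.
A: 214 = 214; Z: 83 + 1 = 84.
Z = 84 is polonium, so the daughter is ²¹⁴Po.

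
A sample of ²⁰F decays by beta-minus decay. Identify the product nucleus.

Beta-minus decay: mass number changes by +0, atomic number by +1.
A: 20 = 20; Z: 9 + 1 = 10.
Z = 10 is neon, so the daughter is ²⁰Ne.

Ne-20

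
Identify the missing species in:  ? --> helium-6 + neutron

He-7

Conserve mass number: A = 6 + 1, so A = 7.
Conserve atomic number: Z = 2 + 0, so Z = 2.
Z = 2 is helium, so the species is helium-7.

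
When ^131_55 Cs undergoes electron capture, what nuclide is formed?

Xe-131

Electron capture: mass number changes by +0, atomic number by -1.
A: 131 = 131; Z: 55 − 1 = 54.
Z = 54 is xenon, so the daughter is ^131_54 Xe.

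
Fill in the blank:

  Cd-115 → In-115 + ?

beta-minus particle

Conserve mass number: 115 = 115 + A, so A = 0.
Conserve atomic number: 48 = 49 + Z, so Z = -1.
A = 0 and Z = -1 is e⁻ — a beta-minus particle.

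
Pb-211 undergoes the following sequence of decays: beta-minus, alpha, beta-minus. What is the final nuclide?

Pb-207

Start: (A, Z) = (211, 82).
After β⁻: (211, 83).
After α: (207, 81).
After β⁻: (207, 82).
Z = 82 is lead.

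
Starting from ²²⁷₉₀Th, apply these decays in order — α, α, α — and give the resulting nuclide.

Po-215

Start: (A, Z) = (227, 90).
After α: (223, 88).
After α: (219, 86).
After α: (215, 84).
Z = 84 is polonium.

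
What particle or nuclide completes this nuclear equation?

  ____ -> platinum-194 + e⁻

Ir-194

Conserve mass number: A = 194 + 0, so A = 194.
Conserve atomic number: Z = 78 − 1, so Z = 77.
Z = 77 is iridium, so the species is iridium-194.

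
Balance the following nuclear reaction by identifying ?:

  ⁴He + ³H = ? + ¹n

Conserve mass number: 4 + 3 = A + 1, so A = 6.
Conserve atomic number: 2 + 1 = Z + 0, so Z = 3.
Z = 3 is lithium, so the species is ⁶Li.

Li-6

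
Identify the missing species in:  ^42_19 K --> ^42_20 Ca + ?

beta-minus particle

Conserve mass number: 42 = 42 + A, so A = 0.
Conserve atomic number: 19 = 20 + Z, so Z = -1.
A = 0 and Z = -1 is ^0_-1 e — a beta-minus particle.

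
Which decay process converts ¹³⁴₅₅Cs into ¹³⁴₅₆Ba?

ΔA = 134 − 134 = 0; ΔZ = 56 − 55 = +1.
A is unchanged and Z rises by 1 — a neutron has become a proton (β⁻ decay).

beta-minus decay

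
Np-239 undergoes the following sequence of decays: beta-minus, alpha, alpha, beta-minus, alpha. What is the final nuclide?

Ac-227

Start: (A, Z) = (239, 93).
After β⁻: (239, 94).
After α: (235, 92).
After α: (231, 90).
After β⁻: (231, 91).
After α: (227, 89).
Z = 89 is actinium.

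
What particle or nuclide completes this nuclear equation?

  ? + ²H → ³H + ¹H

deuteron

Conserve mass number: A + 2 = 3 + 1, so A = 2.
Conserve atomic number: Z + 1 = 1 + 1, so Z = 1.
A = 2 and Z = 1 is ²H — a deuteron.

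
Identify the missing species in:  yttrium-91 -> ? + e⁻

Conserve mass number: 91 = A + 0, so A = 91.
Conserve atomic number: 39 = Z − 1, so Z = 40.
Z = 40 is zirconium, so the species is zirconium-91.

Zr-91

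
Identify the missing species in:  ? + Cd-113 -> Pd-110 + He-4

Conserve mass number: A + 113 = 110 + 4, so A = 1.
Conserve atomic number: Z + 48 = 46 + 2, so Z = 0.
A = 1 and Z = 0 is n — a neutron.

neutron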